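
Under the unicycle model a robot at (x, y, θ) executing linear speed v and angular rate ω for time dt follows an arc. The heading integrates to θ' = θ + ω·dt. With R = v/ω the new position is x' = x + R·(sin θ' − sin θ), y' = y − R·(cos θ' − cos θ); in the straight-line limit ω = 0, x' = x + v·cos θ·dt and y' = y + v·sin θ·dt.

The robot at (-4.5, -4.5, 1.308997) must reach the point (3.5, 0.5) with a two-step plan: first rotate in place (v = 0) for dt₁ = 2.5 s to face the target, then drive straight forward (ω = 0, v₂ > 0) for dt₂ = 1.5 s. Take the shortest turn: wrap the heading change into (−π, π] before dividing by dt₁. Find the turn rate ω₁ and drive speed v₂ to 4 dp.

ω₁ = -0.3002, v₂ = 6.2893

heading to target = atan2(0.5−-4.5, 3.5−-4.5) = 0.5586
Δθ = wrap(0.5586 − 1.3090) = -0.7504; ω₁ = Δθ/dt₁ = -0.3002
distance = √((3.5−-4.5)² + (0.5−-4.5)²) = 9.4340; v₂ = distance/dt₂ = 6.2893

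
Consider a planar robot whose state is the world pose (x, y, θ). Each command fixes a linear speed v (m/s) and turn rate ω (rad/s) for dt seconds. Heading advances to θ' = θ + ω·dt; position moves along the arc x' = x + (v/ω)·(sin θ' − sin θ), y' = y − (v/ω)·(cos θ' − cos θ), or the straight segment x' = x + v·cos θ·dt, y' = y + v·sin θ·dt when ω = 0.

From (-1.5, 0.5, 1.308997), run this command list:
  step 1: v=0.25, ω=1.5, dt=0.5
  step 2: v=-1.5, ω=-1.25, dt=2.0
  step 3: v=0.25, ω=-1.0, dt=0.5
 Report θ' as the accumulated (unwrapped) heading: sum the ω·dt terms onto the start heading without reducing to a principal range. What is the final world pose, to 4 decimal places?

step 1: θ'=2.0590 (R=0.1667) → pose (-1.5138, 0.6213, 2.0590)
step 2: θ'=-0.4410 (R=1.2000) → pose (-3.0858, -1.0267, -0.4410)
step 3: θ'=-0.9410 (R=-0.2500) → pose (-2.9905, -1.1056, -0.9410)

(-2.9905, -1.1056, -0.9410)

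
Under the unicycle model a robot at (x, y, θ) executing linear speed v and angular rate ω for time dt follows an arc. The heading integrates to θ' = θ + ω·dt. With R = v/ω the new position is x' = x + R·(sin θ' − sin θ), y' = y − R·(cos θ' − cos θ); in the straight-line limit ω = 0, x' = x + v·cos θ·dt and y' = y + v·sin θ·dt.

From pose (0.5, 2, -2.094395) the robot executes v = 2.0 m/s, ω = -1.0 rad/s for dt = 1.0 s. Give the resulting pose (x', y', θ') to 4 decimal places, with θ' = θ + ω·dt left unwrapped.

(-1.1377, 1.0022, -3.0944)

θ' = -2.0944 + -1.0·1.0 = -3.0944
R = v/ω = 2.0/-1.0 = -2.0000
x' = 0.5 + -2.0000·(sin -3.0944 − sin -2.0944) = -1.1377
y' = 2 − -2.0000·(cos -3.0944 − cos -2.0944) = 1.0022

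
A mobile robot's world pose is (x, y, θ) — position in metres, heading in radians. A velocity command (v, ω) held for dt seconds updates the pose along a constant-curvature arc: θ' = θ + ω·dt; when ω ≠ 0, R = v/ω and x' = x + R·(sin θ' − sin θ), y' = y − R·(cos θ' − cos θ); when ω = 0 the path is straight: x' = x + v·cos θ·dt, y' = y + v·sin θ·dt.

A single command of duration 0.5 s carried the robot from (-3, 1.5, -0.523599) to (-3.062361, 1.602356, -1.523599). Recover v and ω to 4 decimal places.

v = -0.2500, ω = -2.0000

Δθ = -1.523599 − -0.523599 = -1.000000
ω = Δθ/dt = -1.000000/0.5 = -2.0000
R = −Δy/(cos θ' − cos θ) = 0.1250
v = R·ω = 0.1250·-2.0000 = -0.2500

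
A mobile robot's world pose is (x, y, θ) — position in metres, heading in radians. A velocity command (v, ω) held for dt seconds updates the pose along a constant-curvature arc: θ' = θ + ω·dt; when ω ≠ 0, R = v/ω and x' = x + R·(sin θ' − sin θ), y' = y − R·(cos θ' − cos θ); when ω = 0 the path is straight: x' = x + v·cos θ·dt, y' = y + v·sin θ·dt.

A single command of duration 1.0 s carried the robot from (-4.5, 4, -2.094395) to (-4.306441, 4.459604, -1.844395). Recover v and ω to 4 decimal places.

Δθ = -1.844395 − -2.094395 = 0.250000
ω = Δθ/dt = 0.250000/1.0 = 0.2500
R = −Δy/(cos θ' − cos θ) = -2.0000
v = R·ω = -2.0000·0.2500 = -0.5000

v = -0.5000, ω = 0.2500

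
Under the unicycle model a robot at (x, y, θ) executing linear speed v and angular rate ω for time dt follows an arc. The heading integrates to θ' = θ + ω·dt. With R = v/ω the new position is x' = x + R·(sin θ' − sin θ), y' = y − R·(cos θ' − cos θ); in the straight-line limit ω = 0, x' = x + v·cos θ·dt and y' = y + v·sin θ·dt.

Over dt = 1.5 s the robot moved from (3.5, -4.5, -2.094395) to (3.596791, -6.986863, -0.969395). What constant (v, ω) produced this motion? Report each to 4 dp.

Δθ = -0.969395 − -2.094395 = 1.125000
ω = Δθ/dt = 1.125000/1.5 = 0.7500
R = −Δy/(cos θ' − cos θ) = 2.3333
v = R·ω = 2.3333·0.7500 = 1.7500

v = 1.7500, ω = 0.7500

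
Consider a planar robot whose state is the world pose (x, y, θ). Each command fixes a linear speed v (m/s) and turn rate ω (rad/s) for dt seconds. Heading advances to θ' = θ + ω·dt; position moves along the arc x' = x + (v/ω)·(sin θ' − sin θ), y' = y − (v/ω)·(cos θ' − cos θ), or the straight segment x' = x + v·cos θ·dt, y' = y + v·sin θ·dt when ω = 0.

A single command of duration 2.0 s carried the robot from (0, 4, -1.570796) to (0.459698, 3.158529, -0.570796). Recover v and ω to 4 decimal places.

v = 0.5000, ω = 0.5000

Δθ = -0.570796 − -1.570796 = 1.000000
ω = Δθ/dt = 1.000000/2.0 = 0.5000
R = −Δy/(cos θ' − cos θ) = 1.0000
v = R·ω = 1.0000·0.5000 = 0.5000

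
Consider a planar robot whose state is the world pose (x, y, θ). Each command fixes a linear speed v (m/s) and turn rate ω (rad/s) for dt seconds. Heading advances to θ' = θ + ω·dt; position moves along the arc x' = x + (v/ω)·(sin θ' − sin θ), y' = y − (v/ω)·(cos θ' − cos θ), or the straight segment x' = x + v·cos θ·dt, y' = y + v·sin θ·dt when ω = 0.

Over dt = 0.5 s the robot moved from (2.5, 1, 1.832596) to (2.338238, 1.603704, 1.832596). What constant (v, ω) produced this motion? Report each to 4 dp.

Δθ = 1.832596 − 1.832596 = 0.000000
ω = Δθ/dt = 0.000000/0.5 = 0.0000
ω = 0 → v = (Δx·cos θ + Δy·sin θ)/dt = 1.2500

v = 1.2500, ω = 0.0000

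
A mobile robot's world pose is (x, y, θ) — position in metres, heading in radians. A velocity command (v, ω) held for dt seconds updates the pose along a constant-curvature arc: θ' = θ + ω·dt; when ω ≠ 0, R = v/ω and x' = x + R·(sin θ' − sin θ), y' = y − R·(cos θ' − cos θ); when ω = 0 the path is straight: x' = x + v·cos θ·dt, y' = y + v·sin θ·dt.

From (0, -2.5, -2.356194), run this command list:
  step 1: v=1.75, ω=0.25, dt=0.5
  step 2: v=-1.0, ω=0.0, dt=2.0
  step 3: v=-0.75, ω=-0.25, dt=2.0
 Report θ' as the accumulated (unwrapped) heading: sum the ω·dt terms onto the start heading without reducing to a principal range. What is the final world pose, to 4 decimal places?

step 1: θ'=-2.2312 (R=7.0000) → pose (-0.5785, -3.1557, -2.2312)
step 2: θ'=-2.2312 (straight) → pose (0.6484, -1.5762, -2.2312)
step 3: θ'=-2.7312 (R=3.0000) → pose (1.8207, -0.6656, -2.7312)

(1.8207, -0.6656, -2.7312)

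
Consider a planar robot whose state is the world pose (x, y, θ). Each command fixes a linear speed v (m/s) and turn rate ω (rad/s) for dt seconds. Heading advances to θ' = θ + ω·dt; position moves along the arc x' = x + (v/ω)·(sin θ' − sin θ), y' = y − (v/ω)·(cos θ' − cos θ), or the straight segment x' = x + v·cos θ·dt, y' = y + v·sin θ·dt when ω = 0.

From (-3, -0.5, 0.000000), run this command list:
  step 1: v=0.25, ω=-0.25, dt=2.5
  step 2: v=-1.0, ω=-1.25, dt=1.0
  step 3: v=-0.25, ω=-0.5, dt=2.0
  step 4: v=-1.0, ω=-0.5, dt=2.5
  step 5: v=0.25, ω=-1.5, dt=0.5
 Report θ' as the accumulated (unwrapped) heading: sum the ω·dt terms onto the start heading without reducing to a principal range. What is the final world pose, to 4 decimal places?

(-0.1988, -0.1697, -4.8750)

step 1: θ'=-0.6250 (R=-1.0000) → pose (-2.4149, -0.6890, -0.6250)
step 2: θ'=-1.8750 (R=0.8000) → pose (-2.7101, 0.1994, -1.8750)
step 3: θ'=-2.8750 (R=0.5000) → pose (-2.3648, 0.5319, -2.8750)
step 4: θ'=-4.1250 (R=2.0000) → pose (-0.1731, -0.2890, -4.1250)
step 5: θ'=-4.8750 (R=-0.1667) → pose (-0.1988, -0.1697, -4.8750)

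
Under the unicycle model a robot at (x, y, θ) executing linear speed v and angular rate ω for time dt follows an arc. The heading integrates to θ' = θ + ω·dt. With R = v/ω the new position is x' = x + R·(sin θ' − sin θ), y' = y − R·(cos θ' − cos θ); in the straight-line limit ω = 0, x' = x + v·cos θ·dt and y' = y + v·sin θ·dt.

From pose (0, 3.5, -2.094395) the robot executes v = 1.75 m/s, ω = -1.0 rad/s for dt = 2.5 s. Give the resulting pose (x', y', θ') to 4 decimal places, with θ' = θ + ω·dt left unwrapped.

θ' = -2.0944 + -1.0·2.5 = -4.5944
R = v/ω = 1.75/-1.0 = -1.7500
x' = 0 + -1.7500·(sin -4.5944 − sin -2.0944) = -3.2534
y' = 3.5 − -1.7500·(cos -4.5944 − cos -2.0944) = 4.1690

(-3.2534, 4.1690, -4.5944)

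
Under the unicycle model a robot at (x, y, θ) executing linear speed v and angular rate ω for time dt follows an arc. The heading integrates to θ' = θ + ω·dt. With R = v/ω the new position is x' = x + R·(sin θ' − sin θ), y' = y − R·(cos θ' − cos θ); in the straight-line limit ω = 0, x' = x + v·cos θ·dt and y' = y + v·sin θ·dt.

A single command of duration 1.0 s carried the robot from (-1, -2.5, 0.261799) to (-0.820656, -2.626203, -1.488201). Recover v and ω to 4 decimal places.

v = 0.2500, ω = -1.7500

Δθ = -1.488201 − 0.261799 = -1.750000
ω = Δθ/dt = -1.750000/1.0 = -1.7500
R = Δx/(sin θ' − sin θ) = -0.1429
v = R·ω = -0.1429·-1.7500 = 0.2500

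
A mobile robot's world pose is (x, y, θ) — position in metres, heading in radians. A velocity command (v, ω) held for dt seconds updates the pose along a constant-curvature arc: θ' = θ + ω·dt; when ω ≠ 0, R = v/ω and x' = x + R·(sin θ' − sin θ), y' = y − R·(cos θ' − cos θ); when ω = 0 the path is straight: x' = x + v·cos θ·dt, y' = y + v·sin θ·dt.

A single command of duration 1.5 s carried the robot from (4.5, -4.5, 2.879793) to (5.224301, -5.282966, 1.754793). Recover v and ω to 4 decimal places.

v = -0.7500, ω = -0.7500

Δθ = 1.754793 − 2.879793 = -1.125000
ω = Δθ/dt = -1.125000/1.5 = -0.7500
R = −Δy/(cos θ' − cos θ) = 1.0000
v = R·ω = 1.0000·-0.7500 = -0.7500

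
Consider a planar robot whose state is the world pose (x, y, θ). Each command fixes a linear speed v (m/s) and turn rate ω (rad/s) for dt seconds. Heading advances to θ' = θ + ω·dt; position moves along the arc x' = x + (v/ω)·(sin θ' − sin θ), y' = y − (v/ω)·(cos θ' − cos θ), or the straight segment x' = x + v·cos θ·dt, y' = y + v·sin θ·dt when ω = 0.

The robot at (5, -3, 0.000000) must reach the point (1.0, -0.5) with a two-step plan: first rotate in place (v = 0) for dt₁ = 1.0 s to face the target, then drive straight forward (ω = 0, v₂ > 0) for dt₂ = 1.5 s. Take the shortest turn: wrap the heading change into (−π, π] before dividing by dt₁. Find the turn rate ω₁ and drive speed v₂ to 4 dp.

ω₁ = 2.5830, v₂ = 3.1447

heading to target = atan2(-0.5−-3, 1−5) = 2.5830
Δθ = wrap(2.5830 − 0.0000) = 2.5830; ω₁ = Δθ/dt₁ = 2.5830
distance = √((1−5)² + (-0.5−-3)²) = 4.7170; v₂ = distance/dt₂ = 3.1447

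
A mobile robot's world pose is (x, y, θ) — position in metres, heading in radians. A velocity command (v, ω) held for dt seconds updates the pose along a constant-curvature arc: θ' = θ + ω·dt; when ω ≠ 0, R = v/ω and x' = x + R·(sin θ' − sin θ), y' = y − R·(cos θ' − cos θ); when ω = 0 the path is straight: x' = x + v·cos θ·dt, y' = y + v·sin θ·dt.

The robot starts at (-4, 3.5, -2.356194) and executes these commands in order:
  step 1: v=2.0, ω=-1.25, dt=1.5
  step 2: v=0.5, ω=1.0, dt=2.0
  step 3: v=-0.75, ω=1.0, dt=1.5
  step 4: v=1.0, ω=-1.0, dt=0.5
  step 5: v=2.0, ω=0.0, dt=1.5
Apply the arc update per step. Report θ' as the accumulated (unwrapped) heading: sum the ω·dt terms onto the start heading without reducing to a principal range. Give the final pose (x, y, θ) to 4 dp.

step 1: θ'=-4.2312 (R=-1.6000) → pose (-6.5497, 3.8908, -4.2312)
step 2: θ'=-2.2312 (R=0.5000) → pose (-7.3878, 3.9661, -2.2312)
step 3: θ'=-0.7312 (R=-0.7500) → pose (-7.4793, 4.9845, -0.7312)
step 4: θ'=-1.2312 (R=-1.0000) → pose (-7.2041, 4.5732, -1.2312)
step 5: θ'=-1.2312 (straight) → pose (-6.2048, 1.7446, -1.2312)

(-6.2048, 1.7446, -1.2312)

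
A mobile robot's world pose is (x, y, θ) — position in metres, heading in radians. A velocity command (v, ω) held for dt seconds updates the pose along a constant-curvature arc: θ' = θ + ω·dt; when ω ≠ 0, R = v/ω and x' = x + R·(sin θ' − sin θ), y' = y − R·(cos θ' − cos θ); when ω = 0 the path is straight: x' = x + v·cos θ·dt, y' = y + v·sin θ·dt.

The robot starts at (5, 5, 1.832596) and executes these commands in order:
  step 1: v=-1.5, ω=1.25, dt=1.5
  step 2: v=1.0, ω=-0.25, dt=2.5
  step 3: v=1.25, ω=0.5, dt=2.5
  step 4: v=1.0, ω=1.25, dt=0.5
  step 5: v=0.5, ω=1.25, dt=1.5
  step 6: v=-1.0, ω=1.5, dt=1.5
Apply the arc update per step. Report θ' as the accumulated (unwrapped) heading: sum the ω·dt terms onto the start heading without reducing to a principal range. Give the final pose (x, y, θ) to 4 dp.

(2.6407, 0.1807, 9.0826)

step 1: θ'=3.7076 (R=-1.2000) → pose (6.8026, 4.2977, 3.7076)
step 2: θ'=3.0826 (R=-4.0000) → pose (4.4217, 3.6809, 3.0826)
step 3: θ'=4.3326 (R=2.5000) → pose (1.9525, 2.1121, 4.3326)
step 4: θ'=4.9576 (R=0.8000) → pose (1.9194, 1.6213, 4.9576)
step 5: θ'=6.8326 (R=0.4000) → pose (2.5163, 1.3772, 6.8326)
step 6: θ'=9.0826 (R=-0.6667) → pose (2.6407, 0.1807, 9.0826)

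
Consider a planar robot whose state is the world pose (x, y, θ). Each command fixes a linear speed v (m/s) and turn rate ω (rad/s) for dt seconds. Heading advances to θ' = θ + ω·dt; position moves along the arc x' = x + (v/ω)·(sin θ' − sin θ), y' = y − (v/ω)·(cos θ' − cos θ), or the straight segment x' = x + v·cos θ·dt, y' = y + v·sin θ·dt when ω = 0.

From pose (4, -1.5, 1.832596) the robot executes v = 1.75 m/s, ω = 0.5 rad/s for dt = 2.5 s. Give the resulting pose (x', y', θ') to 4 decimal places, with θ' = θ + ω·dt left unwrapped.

(0.8256, 1.0880, 3.0826)

θ' = 1.8326 + 0.5·2.5 = 3.0826
R = v/ω = 1.75/0.5 = 3.5000
x' = 4 + 3.5000·(sin 3.0826 − sin 1.8326) = 0.8256
y' = -1.5 − 3.5000·(cos 3.0826 − cos 1.8326) = 1.0880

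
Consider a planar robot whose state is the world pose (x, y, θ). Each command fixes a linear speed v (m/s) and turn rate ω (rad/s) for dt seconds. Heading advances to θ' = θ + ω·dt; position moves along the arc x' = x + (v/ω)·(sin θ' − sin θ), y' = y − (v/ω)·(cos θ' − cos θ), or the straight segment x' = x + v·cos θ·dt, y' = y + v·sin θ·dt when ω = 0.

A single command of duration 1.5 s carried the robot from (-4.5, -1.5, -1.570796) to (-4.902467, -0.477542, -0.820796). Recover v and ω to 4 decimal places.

Δθ = -0.820796 − -1.570796 = 0.750000
ω = Δθ/dt = 0.750000/1.5 = 0.5000
R = −Δy/(cos θ' − cos θ) = -1.5000
v = R·ω = -1.5000·0.5000 = -0.7500

v = -0.7500, ω = 0.5000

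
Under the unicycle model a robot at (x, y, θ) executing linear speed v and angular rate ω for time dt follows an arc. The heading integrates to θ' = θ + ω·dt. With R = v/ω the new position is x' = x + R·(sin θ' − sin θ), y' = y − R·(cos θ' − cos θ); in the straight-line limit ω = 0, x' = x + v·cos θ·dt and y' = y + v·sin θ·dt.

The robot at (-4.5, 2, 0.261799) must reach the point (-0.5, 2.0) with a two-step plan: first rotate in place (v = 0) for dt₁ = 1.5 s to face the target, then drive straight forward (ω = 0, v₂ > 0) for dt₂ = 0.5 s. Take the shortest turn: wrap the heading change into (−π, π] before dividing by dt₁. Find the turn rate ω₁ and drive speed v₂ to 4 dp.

heading to target = atan2(2−2, -0.5−-4.5) = 0.0000
Δθ = wrap(0.0000 − 0.2618) = -0.2618; ω₁ = Δθ/dt₁ = -0.1745
distance = √((-0.5−-4.5)² + (2−2)²) = 4.0000; v₂ = distance/dt₂ = 8.0000

ω₁ = -0.1745, v₂ = 8.0000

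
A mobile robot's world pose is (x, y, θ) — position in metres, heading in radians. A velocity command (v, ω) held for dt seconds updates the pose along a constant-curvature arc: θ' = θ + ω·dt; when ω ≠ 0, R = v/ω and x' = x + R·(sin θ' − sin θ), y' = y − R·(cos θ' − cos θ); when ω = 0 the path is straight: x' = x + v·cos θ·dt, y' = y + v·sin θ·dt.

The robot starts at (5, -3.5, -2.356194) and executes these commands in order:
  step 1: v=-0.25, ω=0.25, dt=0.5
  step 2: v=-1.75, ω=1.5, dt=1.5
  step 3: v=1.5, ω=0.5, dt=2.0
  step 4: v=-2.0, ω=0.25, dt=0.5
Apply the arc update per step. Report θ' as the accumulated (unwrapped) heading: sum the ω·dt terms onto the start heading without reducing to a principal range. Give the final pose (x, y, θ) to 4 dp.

(6.1675, -0.9799, 1.1438)

step 1: θ'=-2.2312 (R=-1.0000) → pose (5.0826, -3.4063, -2.2312)
step 2: θ'=0.0188 (R=-1.1667) → pose (4.1393, -1.5242, 0.0188)
step 3: θ'=1.0188 (R=3.0000) → pose (6.6374, -0.0979, 1.0188)
step 4: θ'=1.1438 (R=-8.0000) → pose (6.1675, -0.9799, 1.1438)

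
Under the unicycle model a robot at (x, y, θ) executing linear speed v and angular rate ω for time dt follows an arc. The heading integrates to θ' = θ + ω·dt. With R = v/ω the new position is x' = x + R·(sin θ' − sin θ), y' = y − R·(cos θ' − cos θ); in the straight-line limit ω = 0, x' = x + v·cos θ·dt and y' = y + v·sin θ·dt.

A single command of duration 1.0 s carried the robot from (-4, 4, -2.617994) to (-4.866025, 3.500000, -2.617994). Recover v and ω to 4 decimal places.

Δθ = -2.617994 − -2.617994 = 0.000000
ω = Δθ/dt = 0.000000/1.0 = 0.0000
ω = 0 → v = (Δx·cos θ + Δy·sin θ)/dt = 1.0000

v = 1.0000, ω = 0.0000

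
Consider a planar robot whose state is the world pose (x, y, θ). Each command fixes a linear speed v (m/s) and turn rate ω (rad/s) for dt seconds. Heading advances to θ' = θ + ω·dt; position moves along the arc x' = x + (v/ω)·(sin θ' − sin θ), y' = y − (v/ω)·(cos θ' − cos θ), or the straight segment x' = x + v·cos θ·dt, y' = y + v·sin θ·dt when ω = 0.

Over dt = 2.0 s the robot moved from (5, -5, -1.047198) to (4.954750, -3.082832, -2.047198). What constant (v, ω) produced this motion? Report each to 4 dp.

Δθ = -2.047198 − -1.047198 = -1.000000
ω = Δθ/dt = -1.000000/2.0 = -0.5000
R = −Δy/(cos θ' − cos θ) = 2.0000
v = R·ω = 2.0000·-0.5000 = -1.0000

v = -1.0000, ω = -0.5000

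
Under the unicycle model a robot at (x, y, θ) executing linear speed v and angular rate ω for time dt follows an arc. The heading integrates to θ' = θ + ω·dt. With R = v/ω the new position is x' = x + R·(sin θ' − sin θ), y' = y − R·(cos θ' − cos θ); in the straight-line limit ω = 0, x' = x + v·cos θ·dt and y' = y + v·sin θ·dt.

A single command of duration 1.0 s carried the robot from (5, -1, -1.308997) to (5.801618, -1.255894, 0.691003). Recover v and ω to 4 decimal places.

v = 1.0000, ω = 2.0000

Δθ = 0.691003 − -1.308997 = 2.000000
ω = Δθ/dt = 2.000000/1.0 = 2.0000
R = Δx/(sin θ' − sin θ) = 0.5000
v = R·ω = 0.5000·2.0000 = 1.0000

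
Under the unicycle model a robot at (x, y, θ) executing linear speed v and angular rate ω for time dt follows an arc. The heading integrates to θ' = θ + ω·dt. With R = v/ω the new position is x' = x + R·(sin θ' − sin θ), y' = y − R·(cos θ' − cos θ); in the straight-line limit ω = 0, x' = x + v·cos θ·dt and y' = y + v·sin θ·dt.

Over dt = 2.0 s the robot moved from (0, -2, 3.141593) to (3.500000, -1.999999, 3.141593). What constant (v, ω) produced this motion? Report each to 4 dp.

v = -1.7500, ω = 0.0000

Δθ = 3.141593 − 3.141593 = 0.000000
ω = Δθ/dt = 0.000000/2.0 = 0.0000
ω = 0 → v = (Δx·cos θ + Δy·sin θ)/dt = -1.7500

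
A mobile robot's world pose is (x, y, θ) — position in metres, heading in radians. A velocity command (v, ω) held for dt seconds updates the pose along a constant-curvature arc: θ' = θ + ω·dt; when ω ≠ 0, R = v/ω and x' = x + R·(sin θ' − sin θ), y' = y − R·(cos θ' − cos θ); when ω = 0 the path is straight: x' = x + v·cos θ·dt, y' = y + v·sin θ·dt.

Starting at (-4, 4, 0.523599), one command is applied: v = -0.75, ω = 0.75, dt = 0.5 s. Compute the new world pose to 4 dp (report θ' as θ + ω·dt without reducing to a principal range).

(-4.2825, 3.7567, 0.8986)

θ' = 0.5236 + 0.75·0.5 = 0.8986
R = v/ω = -0.75/0.75 = -1.0000
x' = -4 + -1.0000·(sin 0.8986 − sin 0.5236) = -4.2825
y' = 4 − -1.0000·(cos 0.8986 − cos 0.5236) = 3.7567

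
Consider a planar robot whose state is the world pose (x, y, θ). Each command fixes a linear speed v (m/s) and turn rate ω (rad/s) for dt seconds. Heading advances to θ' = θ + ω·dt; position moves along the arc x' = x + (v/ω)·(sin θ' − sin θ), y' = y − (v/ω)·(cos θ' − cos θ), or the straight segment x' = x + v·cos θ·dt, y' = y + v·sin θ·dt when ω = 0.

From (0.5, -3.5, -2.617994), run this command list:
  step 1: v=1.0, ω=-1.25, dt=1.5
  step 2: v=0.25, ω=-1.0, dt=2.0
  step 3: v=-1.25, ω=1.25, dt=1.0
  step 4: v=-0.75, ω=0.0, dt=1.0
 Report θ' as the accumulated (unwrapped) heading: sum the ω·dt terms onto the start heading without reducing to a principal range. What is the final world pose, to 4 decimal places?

step 1: θ'=-4.4930 (R=-0.8000) → pose (-0.6808, -2.9813, -4.4930)
step 2: θ'=-6.4930 (R=-0.2500) → pose (-0.3847, -2.6824, -6.4930)
step 3: θ'=-5.2430 (R=-1.0000) → pose (-1.4555, -3.1544, -5.2430)
step 4: θ'=-5.2430 (straight) → pose (-1.8351, -3.8013, -5.2430)

(-1.8351, -3.8013, -5.2430)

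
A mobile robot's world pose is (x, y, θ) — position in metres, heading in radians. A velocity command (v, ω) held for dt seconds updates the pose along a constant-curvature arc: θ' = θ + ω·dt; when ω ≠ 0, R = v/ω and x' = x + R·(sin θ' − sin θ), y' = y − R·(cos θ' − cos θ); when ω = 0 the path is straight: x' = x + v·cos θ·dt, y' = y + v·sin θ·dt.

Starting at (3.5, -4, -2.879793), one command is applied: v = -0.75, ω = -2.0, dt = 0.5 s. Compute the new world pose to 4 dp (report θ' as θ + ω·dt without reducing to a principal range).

(3.8494, -4.0848, -3.8798)

θ' = -2.8798 + -2.0·0.5 = -3.8798
R = v/ω = -0.75/-2.0 = 0.3750
x' = 3.5 + 0.3750·(sin -3.8798 − sin -2.8798) = 3.8494
y' = -4 − 0.3750·(cos -3.8798 − cos -2.8798) = -4.0848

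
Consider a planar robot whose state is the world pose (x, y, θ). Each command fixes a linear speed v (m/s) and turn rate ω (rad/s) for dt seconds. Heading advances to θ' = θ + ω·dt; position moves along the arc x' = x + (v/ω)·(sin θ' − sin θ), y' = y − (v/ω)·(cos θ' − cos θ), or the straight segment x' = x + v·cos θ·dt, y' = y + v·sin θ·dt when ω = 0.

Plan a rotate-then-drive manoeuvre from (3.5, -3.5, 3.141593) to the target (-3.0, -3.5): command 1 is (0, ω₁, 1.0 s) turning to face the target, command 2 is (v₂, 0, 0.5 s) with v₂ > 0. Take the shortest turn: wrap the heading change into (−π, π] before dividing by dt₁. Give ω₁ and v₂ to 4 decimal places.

ω₁ = 0.0000, v₂ = 13.0000

heading to target = atan2(-3.5−-3.5, -3−3.5) = 3.1416
Δθ = wrap(3.1416 − 3.1416) = 0.0000; ω₁ = Δθ/dt₁ = 0.0000
distance = √((-3−3.5)² + (-3.5−-3.5)²) = 6.5000; v₂ = distance/dt₂ = 13.0000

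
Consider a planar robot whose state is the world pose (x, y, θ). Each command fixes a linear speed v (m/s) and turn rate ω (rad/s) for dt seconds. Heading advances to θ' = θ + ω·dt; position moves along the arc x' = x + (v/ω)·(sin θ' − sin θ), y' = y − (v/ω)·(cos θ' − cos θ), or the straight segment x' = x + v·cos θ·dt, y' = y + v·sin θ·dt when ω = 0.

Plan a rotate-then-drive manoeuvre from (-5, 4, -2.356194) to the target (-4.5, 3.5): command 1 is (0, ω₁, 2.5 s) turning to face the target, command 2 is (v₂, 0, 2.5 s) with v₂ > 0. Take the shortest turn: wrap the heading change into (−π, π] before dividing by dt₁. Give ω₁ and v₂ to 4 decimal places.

ω₁ = 0.6283, v₂ = 0.2828

heading to target = atan2(3.5−4, -4.5−-5) = -0.7854
Δθ = wrap(-0.7854 − -2.3562) = 1.5708; ω₁ = Δθ/dt₁ = 0.6283
distance = √((-4.5−-5)² + (3.5−4)²) = 0.7071; v₂ = distance/dt₂ = 0.2828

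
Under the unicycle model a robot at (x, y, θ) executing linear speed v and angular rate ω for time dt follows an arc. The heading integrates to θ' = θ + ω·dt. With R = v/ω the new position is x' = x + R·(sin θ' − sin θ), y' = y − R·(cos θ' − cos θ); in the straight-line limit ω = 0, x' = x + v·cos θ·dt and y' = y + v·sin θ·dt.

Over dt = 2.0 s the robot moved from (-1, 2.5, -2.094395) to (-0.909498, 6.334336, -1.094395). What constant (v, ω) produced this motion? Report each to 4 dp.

v = -2.0000, ω = 0.5000

Δθ = -1.094395 − -2.094395 = 1.000000
ω = Δθ/dt = 1.000000/2.0 = 0.5000
R = −Δy/(cos θ' − cos θ) = -4.0000
v = R·ω = -4.0000·0.5000 = -2.0000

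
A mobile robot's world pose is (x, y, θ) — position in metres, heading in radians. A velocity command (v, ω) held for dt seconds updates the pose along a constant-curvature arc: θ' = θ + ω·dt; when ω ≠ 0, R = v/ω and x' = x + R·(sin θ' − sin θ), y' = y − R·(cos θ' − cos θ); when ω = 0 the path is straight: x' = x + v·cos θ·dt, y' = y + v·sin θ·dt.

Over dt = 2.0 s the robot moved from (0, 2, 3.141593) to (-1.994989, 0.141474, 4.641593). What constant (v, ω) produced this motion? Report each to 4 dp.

Δθ = 4.641593 − 3.141593 = 1.500000
ω = Δθ/dt = 1.500000/2.0 = 0.7500
R = Δx/(sin θ' − sin θ) = 2.0000
v = R·ω = 2.0000·0.7500 = 1.5000

v = 1.5000, ω = 0.7500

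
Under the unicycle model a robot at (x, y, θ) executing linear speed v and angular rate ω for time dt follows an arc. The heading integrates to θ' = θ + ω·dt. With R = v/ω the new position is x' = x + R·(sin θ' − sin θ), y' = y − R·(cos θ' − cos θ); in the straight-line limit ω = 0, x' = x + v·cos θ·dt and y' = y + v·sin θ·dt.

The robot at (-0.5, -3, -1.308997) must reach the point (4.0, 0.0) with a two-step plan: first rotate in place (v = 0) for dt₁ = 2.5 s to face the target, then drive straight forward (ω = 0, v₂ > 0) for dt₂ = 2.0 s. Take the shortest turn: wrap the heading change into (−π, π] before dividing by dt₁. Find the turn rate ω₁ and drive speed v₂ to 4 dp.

heading to target = atan2(0−-3, 4−-0.5) = 0.5880
Δθ = wrap(0.5880 − -1.3090) = 1.8970; ω₁ = Δθ/dt₁ = 0.7588
distance = √((4−-0.5)² + (0−-3)²) = 5.4083; v₂ = distance/dt₂ = 2.7042

ω₁ = 0.7588, v₂ = 2.7042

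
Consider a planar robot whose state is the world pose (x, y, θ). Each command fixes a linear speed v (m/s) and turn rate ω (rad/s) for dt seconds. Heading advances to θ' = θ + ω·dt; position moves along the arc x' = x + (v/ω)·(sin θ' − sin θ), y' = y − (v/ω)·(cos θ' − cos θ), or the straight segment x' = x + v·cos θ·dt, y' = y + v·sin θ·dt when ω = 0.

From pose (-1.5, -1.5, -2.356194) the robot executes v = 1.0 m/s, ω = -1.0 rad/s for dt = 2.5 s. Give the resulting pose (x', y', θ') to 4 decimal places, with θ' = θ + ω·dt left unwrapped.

θ' = -2.3562 + -1.0·2.5 = -4.8562
R = v/ω = 1.0/-1.0 = -1.0000
x' = -1.5 + -1.0000·(sin -4.8562 − sin -2.3562) = -3.1968
y' = -1.5 − -1.0000·(cos -4.8562 − cos -2.3562) = -0.6496

(-3.1968, -0.6496, -4.8562)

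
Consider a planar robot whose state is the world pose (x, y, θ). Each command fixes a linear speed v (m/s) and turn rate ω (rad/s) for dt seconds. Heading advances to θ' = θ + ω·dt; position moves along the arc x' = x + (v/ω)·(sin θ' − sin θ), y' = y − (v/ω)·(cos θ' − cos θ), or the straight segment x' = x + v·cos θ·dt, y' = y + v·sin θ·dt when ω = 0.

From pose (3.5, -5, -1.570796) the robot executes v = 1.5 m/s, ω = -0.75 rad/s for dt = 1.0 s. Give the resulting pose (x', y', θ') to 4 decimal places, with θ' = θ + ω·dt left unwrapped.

(2.9634, -6.3633, -2.3208)

θ' = -1.5708 + -0.75·1.0 = -2.3208
R = v/ω = 1.5/-0.75 = -2.0000
x' = 3.5 + -2.0000·(sin -2.3208 − sin -1.5708) = 2.9634
y' = -5 − -2.0000·(cos -2.3208 − cos -1.5708) = -6.3633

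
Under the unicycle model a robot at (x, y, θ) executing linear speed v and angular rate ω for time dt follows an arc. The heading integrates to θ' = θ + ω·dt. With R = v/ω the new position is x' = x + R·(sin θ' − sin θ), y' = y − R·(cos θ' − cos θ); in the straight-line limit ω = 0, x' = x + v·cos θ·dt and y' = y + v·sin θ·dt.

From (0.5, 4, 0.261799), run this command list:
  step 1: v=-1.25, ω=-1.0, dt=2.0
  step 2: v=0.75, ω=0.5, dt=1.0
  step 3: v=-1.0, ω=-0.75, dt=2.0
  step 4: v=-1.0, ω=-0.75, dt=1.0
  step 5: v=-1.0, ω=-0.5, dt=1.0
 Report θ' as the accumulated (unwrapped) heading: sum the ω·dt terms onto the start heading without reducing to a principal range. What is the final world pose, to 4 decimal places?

step 1: θ'=-1.7382 (R=1.2500) → pose (-1.0560, 5.4157, -1.7382)
step 2: θ'=-1.2382 (R=1.5000) → pose (-0.9948, 4.6760, -1.2382)
step 3: θ'=-2.7382 (R=1.3333) → pose (-0.2579, 6.3376, -2.7382)
step 4: θ'=-3.4882 (R=1.3333) → pose (0.7184, 6.3654, -3.4882)
step 5: θ'=-3.9882 (R=2.0000) → pose (1.5371, 5.8094, -3.9882)

(1.5371, 5.8094, -3.9882)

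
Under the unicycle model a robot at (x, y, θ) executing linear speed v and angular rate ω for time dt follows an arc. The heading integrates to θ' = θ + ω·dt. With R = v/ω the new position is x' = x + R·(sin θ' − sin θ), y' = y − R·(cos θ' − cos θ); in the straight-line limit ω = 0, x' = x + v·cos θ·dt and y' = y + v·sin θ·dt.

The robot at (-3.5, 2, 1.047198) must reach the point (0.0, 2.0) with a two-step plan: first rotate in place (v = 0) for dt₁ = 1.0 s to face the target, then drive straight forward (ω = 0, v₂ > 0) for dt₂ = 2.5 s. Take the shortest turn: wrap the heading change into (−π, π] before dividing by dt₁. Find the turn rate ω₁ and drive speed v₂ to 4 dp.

heading to target = atan2(2−2, 0−-3.5) = 0.0000
Δθ = wrap(0.0000 − 1.0472) = -1.0472; ω₁ = Δθ/dt₁ = -1.0472
distance = √((0−-3.5)² + (2−2)²) = 3.5000; v₂ = distance/dt₂ = 1.4000

ω₁ = -1.0472, v₂ = 1.4000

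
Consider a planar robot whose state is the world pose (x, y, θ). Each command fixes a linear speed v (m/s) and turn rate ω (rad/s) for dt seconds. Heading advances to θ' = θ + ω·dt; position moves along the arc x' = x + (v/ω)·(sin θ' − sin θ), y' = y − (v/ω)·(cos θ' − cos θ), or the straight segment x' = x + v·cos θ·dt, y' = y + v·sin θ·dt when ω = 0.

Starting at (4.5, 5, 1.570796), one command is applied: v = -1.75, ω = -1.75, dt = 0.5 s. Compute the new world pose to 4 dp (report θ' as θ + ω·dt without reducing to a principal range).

(4.1410, 4.2325, 0.6958)

θ' = 1.5708 + -1.75·0.5 = 0.6958
R = v/ω = -1.75/-1.75 = 1.0000
x' = 4.5 + 1.0000·(sin 0.6958 − sin 1.5708) = 4.1410
y' = 5 − 1.0000·(cos 0.6958 − cos 1.5708) = 4.2325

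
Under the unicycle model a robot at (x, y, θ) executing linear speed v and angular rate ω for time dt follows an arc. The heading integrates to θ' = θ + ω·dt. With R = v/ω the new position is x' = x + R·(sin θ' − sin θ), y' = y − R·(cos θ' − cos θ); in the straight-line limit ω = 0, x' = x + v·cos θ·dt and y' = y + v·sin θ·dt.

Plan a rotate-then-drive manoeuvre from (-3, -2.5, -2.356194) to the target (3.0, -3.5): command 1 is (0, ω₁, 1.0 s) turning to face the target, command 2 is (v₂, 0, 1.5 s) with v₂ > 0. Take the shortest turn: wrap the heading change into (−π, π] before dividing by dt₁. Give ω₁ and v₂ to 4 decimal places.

ω₁ = 2.1910, v₂ = 4.0552

heading to target = atan2(-3.5−-2.5, 3−-3) = -0.1651
Δθ = wrap(-0.1651 − -2.3562) = 2.1910; ω₁ = Δθ/dt₁ = 2.1910
distance = √((3−-3)² + (-3.5−-2.5)²) = 6.0828; v₂ = distance/dt₂ = 4.0552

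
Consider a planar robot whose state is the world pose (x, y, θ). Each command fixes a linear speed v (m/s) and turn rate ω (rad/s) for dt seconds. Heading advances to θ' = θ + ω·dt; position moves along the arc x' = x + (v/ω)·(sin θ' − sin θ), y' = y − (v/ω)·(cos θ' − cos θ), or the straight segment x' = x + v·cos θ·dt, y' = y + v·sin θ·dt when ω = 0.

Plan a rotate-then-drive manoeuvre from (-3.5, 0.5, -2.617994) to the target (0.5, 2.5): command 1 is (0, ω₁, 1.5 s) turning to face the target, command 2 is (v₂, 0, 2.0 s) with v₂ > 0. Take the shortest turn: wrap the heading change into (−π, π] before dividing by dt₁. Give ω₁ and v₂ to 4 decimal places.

ω₁ = 2.0544, v₂ = 2.2361

heading to target = atan2(2.5−0.5, 0.5−-3.5) = 0.4636
Δθ = wrap(0.4636 − -2.6180) = 3.0816; ω₁ = Δθ/dt₁ = 2.0544
distance = √((0.5−-3.5)² + (2.5−0.5)²) = 4.4721; v₂ = distance/dt₂ = 2.2361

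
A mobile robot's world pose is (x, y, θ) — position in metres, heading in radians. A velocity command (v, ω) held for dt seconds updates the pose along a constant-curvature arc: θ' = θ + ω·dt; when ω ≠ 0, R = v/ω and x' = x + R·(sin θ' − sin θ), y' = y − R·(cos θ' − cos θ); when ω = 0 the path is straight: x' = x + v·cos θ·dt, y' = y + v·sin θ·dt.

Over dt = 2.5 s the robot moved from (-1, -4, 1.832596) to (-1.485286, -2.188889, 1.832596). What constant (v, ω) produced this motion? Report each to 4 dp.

Δθ = 1.832596 − 1.832596 = 0.000000
ω = Δθ/dt = 0.000000/2.5 = 0.0000
ω = 0 → v = (Δx·cos θ + Δy·sin θ)/dt = 0.7500

v = 0.7500, ω = 0.0000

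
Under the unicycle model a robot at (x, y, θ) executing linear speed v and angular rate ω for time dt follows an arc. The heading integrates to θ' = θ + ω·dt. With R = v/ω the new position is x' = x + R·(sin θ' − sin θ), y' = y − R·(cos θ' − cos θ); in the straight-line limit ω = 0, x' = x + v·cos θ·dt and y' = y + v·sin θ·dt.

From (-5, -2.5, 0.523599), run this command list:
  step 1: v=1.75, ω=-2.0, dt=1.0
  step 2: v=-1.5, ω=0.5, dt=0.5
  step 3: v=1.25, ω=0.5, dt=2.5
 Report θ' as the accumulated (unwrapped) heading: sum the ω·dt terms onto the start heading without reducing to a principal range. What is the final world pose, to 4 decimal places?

(-1.4420, -4.1004, 0.0236)

step 1: θ'=-1.4764 (R=-0.8750) → pose (-3.6914, -3.1753, -1.4764)
step 2: θ'=-1.2264 (R=-3.0000) → pose (-3.8542, -2.4452, -1.2264)
step 3: θ'=0.0236 (R=2.5000) → pose (-1.4420, -4.1004, 0.0236)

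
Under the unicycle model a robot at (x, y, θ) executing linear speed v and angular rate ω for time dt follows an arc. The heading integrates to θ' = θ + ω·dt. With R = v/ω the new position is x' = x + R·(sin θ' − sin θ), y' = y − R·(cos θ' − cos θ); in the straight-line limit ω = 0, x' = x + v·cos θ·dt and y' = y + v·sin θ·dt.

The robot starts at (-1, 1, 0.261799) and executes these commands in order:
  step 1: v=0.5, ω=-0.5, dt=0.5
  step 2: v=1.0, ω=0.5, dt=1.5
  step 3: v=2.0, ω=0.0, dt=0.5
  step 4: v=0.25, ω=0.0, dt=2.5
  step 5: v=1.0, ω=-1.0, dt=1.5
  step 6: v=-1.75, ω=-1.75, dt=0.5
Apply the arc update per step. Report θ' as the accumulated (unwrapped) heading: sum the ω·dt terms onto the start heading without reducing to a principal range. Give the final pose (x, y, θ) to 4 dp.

step 1: θ'=0.0118 (R=-1.0000) → pose (-0.7530, 1.0340, 0.0118)
step 2: θ'=0.7618 (R=2.0000) → pose (0.6039, 1.5867, 0.7618)
step 3: θ'=0.7618 (straight) → pose (1.3275, 2.2769, 0.7618)
step 4: θ'=0.7618 (straight) → pose (1.7797, 2.7083, 0.7618)
step 5: θ'=-0.7382 (R=-1.0000) → pose (3.1429, 2.7244, -0.7382)
step 6: θ'=-1.6132 (R=1.0000) → pose (2.8168, 3.5064, -1.6132)

(2.8168, 3.5064, -1.6132)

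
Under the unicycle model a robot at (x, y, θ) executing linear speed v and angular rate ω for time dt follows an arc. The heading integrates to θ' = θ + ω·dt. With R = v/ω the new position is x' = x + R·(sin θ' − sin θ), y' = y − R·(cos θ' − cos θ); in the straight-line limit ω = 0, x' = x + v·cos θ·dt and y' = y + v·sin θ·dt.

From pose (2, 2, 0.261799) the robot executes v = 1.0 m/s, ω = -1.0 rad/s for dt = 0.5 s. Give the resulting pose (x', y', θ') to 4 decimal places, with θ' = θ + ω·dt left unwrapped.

θ' = 0.2618 + -1.0·0.5 = -0.2382
R = v/ω = 1.0/-1.0 = -1.0000
x' = 2 + -1.0000·(sin -0.2382 − sin 0.2618) = 2.4948
y' = 2 − -1.0000·(cos -0.2382 − cos 0.2618) = 2.0058

(2.4948, 2.0058, -0.2382)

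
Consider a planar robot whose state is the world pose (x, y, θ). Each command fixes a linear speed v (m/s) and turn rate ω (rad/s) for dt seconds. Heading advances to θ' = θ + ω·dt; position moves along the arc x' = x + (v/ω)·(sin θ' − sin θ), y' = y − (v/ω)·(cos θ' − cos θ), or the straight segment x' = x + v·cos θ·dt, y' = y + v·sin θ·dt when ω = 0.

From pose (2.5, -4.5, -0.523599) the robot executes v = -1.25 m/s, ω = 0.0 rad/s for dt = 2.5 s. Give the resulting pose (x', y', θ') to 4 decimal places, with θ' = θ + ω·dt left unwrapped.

(-0.2063, -2.9375, -0.5236)

θ' = -0.5236 + 0.0·2.5 = -0.5236
ω = 0 → straight: x' = 2.5 + -1.25·cos(-0.5236)·2.5 = -0.2063
y' = -4.5 + -1.25·sin(-0.5236)·2.5 = -2.9375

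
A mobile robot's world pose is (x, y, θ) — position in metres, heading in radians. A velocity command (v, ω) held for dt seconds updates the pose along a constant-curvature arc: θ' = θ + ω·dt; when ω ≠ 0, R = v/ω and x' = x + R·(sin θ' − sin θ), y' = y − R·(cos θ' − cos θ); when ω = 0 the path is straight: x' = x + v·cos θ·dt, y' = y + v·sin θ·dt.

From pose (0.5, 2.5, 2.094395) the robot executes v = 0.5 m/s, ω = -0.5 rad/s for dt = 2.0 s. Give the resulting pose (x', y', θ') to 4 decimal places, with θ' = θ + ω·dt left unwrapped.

θ' = 2.0944 + -0.5·2.0 = 1.0944
R = v/ω = 0.5/-0.5 = -1.0000
x' = 0.5 + -1.0000·(sin 1.0944 − sin 2.0944) = 0.4774
y' = 2.5 − -1.0000·(cos 1.0944 − cos 2.0944) = 3.4586

(0.4774, 3.4586, 1.0944)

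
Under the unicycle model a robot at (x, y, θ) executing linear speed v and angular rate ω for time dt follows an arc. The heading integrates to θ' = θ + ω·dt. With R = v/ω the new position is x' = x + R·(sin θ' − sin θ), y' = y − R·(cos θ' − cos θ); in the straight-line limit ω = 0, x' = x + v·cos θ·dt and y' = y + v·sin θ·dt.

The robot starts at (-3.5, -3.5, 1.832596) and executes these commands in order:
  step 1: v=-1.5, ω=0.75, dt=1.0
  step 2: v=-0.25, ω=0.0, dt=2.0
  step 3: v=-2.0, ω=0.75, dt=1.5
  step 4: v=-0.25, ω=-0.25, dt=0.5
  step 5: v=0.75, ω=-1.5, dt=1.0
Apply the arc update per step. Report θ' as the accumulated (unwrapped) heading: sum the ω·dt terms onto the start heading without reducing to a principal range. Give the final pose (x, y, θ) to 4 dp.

(0.0994, -4.6656, 2.0826)

step 1: θ'=2.5826 (R=-2.0000) → pose (-2.6288, -4.6779, 2.5826)
step 2: θ'=2.5826 (straight) → pose (-2.2049, -4.9431, 2.5826)
step 3: θ'=3.7076 (R=-2.6667) → pose (0.6393, -4.9331, 3.7076)
step 4: θ'=3.5826 (R=1.0000) → pose (0.7488, -4.8729, 3.5826)
step 5: θ'=2.0826 (R=-0.5000) → pose (0.0994, -4.6656, 2.0826)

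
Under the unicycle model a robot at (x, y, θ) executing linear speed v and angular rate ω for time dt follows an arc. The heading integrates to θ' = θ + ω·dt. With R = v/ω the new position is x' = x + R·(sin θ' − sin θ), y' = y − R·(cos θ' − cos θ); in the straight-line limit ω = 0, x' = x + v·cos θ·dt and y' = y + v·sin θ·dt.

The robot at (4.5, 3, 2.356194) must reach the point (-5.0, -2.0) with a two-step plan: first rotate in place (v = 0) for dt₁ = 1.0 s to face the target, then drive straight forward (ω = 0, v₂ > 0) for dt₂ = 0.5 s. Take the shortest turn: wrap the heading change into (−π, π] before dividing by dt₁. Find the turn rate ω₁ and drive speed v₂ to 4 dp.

ω₁ = 1.2699, v₂ = 21.4709

heading to target = atan2(-2−3, -5−4.5) = -2.6571
Δθ = wrap(-2.6571 − 2.3562) = 1.2699; ω₁ = Δθ/dt₁ = 1.2699
distance = √((-5−4.5)² + (-2−3)²) = 10.7355; v₂ = distance/dt₂ = 21.4709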